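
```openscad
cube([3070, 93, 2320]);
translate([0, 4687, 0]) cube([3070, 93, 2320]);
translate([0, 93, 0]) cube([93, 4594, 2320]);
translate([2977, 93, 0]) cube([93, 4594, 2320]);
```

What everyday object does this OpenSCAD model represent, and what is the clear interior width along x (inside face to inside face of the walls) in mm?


A house (or room) frame. The interior width is 2884 mm.

Four 2320 mm walls enclosing a rectangle with no floor or roof — a room or house frame. Outside width is 3070 mm and wall thickness is 93 mm, so the interior width is 3070 − 2 × 93 = 2884 mm.


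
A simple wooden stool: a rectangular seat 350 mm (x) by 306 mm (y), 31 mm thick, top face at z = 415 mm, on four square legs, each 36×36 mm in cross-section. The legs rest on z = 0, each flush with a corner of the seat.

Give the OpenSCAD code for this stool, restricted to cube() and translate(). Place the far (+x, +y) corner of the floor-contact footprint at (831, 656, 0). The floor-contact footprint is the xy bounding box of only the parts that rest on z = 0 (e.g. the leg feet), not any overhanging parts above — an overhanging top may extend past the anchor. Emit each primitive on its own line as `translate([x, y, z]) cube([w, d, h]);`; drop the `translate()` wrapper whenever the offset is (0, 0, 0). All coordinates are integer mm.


translate([481, 350, 384]) cube([350, 306, 31]);
translate([481, 350, 0]) cube([36, 36, 384]);
translate([795, 350, 0]) cube([36, 36, 384]);
translate([481, 620, 0]) cube([36, 36, 384]);
translate([795, 620, 0]) cube([36, 36, 384]);


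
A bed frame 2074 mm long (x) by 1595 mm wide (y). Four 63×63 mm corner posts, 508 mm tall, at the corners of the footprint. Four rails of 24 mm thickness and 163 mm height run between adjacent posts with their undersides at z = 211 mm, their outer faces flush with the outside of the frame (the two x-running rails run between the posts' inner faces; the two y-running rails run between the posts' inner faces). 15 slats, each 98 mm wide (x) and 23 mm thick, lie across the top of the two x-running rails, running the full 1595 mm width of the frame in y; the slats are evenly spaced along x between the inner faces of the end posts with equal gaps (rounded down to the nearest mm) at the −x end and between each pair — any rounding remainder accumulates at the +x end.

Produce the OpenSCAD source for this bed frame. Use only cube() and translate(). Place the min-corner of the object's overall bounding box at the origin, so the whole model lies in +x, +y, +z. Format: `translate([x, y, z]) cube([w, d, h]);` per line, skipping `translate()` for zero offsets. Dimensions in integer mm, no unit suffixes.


cube([63, 63, 508]);
translate([0, 1532, 0]) cube([63, 63, 508]);
translate([2011, 0, 0]) cube([63, 63, 508]);
translate([2011, 1532, 0]) cube([63, 63, 508]);
translate([63, 0, 211]) cube([1948, 24, 163]);
translate([63, 1571, 211]) cube([1948, 24, 163]);
translate([0, 63, 211]) cube([24, 1469, 163]);
translate([2050, 63, 211]) cube([24, 1469, 163]);
translate([92, 0, 374]) cube([98, 1595, 23]);
translate([219, 0, 374]) cube([98, 1595, 23]);
translate([346, 0, 374]) cube([98, 1595, 23]);
translate([473, 0, 374]) cube([98, 1595, 23]);
translate([600, 0, 374]) cube([98, 1595, 23]);
translate([727, 0, 374]) cube([98, 1595, 23]);
translate([854, 0, 374]) cube([98, 1595, 23]);
translate([981, 0, 374]) cube([98, 1595, 23]);
translate([1108, 0, 374]) cube([98, 1595, 23]);
translate([1235, 0, 374]) cube([98, 1595, 23]);
translate([1362, 0, 374]) cube([98, 1595, 23]);
translate([1489, 0, 374]) cube([98, 1595, 23]);
translate([1616, 0, 374]) cube([98, 1595, 23]);
translate([1743, 0, 374]) cube([98, 1595, 23]);
translate([1870, 0, 374]) cube([98, 1595, 23]);


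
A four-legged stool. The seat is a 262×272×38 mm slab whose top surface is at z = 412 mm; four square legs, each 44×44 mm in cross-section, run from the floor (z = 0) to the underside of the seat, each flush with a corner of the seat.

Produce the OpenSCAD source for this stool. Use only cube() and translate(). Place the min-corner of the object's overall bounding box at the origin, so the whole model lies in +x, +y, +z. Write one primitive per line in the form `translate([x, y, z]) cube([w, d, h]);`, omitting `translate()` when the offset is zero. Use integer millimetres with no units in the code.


translate([0, 0, 374]) cube([262, 272, 38]);
cube([44, 44, 374]);
translate([218, 0, 0]) cube([44, 44, 374]);
translate([0, 228, 0]) cube([44, 44, 374]);
translate([218, 228, 0]) cube([44, 44, 374]);


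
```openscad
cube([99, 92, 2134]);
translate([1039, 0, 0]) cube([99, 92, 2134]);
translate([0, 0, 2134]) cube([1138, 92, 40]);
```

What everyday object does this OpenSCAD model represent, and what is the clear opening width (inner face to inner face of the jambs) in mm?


A door frame. The clear opening width is 940 mm.

Two 2134 mm tall posts with a header on top — a door frame. The left jamb is 99 mm wide at x = 0; the right jamb starts at x = 1039. The clear opening is 1039 − 99 = 940 mm.


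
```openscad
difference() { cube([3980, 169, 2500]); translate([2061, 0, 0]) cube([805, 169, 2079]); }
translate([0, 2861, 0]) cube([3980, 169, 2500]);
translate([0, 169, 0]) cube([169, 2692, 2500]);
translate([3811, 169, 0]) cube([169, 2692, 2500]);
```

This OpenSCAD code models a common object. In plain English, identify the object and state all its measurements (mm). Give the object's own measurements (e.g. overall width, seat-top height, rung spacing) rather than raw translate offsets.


A single room: four walls, each 2500 mm tall and 169 mm thick, enclosing an outside footprint 3980×3030 mm (x × y), no floor or roof. The front and back walls (−y and +y sides) run the full x-width; the side walls fit between their inner faces. A door opening 805 mm wide and 2079 mm tall is cut through the front wall from the floor up, its −x edge 2061 mm from the wall's −x end.


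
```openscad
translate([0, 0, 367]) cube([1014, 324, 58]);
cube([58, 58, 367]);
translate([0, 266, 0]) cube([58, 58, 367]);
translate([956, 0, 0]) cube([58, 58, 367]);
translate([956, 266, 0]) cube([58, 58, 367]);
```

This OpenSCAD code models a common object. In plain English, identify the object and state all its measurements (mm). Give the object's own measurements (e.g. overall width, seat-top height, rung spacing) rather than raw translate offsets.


A long wooden bench with a 1014 mm (x) × 324 mm (y) seat, 58 mm thick, its top surface 425 mm above the floor. Four 58 mm square legs at the seat corners, flush with the edges, run from z = 0 to the seat underside.


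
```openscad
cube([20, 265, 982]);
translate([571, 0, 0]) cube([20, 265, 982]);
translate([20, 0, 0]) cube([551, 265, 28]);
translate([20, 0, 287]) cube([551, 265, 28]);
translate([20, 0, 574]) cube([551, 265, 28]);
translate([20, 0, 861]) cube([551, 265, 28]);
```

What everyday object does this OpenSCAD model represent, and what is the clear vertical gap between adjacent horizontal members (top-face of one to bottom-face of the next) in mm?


A bookshelf. The clear shelf gap is 259 mm.

Two tall side panels with 4 horizontal boards between them — a bookshelf. The first two shelf undersides are at z = 0 and z = 287; with shelf thickness 28, the clear gap is 287 − 0 − 28 = 259 mm.


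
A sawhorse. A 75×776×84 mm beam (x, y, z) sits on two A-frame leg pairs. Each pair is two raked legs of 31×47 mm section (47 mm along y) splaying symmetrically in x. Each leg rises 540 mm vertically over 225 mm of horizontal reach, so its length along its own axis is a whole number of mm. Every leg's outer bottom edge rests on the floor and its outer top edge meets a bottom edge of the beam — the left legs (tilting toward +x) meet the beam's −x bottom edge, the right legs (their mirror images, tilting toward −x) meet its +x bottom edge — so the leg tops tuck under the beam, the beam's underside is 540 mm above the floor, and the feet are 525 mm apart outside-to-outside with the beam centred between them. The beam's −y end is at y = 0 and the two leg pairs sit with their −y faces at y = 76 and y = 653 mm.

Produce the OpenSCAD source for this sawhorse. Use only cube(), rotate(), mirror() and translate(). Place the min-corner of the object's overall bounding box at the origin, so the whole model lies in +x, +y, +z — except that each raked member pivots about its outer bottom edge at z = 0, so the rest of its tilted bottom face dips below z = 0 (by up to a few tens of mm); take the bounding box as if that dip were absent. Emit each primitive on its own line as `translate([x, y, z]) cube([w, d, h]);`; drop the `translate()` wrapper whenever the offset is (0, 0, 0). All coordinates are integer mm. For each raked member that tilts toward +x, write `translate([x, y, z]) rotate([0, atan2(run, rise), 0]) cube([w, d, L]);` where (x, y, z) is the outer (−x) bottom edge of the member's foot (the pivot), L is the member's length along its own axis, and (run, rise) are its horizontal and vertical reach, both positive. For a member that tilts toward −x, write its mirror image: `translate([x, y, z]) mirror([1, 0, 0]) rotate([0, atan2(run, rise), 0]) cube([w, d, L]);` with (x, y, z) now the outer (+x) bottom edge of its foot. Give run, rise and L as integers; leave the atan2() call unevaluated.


translate([225, 0, 540]) cube([75, 776, 84]);
translate([0, 76, 0]) rotate([0, atan2(225, 540), 0]) cube([31, 47, 585]);
translate([525, 76, 0]) mirror([1, 0, 0]) rotate([0, atan2(225, 540), 0]) cube([31, 47, 585]);
translate([0, 653, 0]) rotate([0, atan2(225, 540), 0]) cube([31, 47, 585]);
translate([525, 653, 0]) mirror([1, 0, 0]) rotate([0, atan2(225, 540), 0]) cube([31, 47, 585]);


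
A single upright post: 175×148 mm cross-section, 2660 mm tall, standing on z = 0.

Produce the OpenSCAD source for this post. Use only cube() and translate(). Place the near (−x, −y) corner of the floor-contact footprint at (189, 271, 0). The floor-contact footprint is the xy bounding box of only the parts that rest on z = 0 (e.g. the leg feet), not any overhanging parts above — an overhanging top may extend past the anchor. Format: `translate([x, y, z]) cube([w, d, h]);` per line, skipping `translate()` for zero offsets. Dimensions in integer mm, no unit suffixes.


translate([189, 271, 0]) cube([175, 148, 2660]);


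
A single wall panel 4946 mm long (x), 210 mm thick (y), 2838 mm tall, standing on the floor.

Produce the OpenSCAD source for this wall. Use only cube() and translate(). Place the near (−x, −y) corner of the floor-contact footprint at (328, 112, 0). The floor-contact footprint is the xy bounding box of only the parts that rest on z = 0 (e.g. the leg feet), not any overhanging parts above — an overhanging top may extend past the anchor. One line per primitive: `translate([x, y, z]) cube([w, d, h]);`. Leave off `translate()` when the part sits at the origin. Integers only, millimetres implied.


translate([328, 112, 0]) cube([4946, 210, 2838]);


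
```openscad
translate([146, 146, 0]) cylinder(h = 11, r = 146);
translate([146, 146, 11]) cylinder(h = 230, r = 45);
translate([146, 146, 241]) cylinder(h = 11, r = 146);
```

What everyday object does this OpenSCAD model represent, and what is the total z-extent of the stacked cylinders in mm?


A spool. The overall height is 252 mm.

Three coaxial cylinders, large–small–large — a spool. Two 11 mm flanges and a 230 mm core give 11 + 230 + 11 = 252 mm.


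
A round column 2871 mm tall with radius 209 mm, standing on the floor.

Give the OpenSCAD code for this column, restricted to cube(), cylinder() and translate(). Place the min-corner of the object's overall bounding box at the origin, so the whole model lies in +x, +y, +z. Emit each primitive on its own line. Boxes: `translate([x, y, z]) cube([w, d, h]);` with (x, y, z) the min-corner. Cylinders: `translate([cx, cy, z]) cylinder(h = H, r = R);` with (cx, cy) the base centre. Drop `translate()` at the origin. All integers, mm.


translate([209, 209, 0]) cylinder(h = 2871, r = 209);


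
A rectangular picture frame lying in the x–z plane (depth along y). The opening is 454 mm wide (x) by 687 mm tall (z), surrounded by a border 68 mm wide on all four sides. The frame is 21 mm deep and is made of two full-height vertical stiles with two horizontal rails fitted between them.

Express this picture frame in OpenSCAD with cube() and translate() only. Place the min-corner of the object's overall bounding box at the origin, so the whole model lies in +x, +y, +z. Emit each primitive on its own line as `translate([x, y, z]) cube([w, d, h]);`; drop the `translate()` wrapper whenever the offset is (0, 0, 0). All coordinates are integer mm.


cube([68, 21, 823]);
translate([522, 0, 0]) cube([68, 21, 823]);
translate([68, 0, 0]) cube([454, 21, 68]);
translate([68, 0, 755]) cube([454, 21, 68]);


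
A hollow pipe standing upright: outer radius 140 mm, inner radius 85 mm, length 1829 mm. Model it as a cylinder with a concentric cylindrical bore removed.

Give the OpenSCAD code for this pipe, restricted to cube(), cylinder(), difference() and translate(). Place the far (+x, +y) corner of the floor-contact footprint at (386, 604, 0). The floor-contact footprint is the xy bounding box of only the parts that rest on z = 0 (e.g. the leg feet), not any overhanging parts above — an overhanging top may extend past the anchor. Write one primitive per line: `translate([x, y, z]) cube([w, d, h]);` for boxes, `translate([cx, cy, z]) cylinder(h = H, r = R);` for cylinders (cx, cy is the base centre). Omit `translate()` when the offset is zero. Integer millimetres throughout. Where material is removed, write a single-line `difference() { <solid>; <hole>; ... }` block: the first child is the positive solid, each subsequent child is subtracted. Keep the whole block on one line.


difference() { translate([246, 464, 0]) cylinder(h = 1829, r = 140); translate([246, 464, 0]) cylinder(h = 1829, r = 85); }


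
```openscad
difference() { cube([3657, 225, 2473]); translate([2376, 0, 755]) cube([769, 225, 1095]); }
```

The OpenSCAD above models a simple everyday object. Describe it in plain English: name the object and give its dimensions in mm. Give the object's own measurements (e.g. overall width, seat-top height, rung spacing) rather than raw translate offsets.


A wall 3657 mm long (x), 225 mm thick (y), 2473 mm tall, with a rectangular window opening cut through it. The opening is 769 mm wide and 1095 mm tall; its sill is at z = 755 mm and its near (−x) edge is 2376 mm from the wall's −x end. The opening passes through the full wall thickness.


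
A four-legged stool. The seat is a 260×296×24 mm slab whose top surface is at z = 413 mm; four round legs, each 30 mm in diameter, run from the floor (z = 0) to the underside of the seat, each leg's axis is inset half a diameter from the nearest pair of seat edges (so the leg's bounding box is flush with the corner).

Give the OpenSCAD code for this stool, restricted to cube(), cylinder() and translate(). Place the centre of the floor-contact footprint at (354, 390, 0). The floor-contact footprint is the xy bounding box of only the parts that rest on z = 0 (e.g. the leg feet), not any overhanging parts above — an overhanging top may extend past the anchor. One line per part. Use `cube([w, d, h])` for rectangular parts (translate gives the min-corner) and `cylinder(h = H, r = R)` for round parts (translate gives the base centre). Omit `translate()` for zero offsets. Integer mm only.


translate([224, 242, 389]) cube([260, 296, 24]);
translate([239, 257, 0]) cylinder(h = 389, r = 15);
translate([469, 257, 0]) cylinder(h = 389, r = 15);
translate([239, 523, 0]) cylinder(h = 389, r = 15);
translate([469, 523, 0]) cylinder(h = 389, r = 15);


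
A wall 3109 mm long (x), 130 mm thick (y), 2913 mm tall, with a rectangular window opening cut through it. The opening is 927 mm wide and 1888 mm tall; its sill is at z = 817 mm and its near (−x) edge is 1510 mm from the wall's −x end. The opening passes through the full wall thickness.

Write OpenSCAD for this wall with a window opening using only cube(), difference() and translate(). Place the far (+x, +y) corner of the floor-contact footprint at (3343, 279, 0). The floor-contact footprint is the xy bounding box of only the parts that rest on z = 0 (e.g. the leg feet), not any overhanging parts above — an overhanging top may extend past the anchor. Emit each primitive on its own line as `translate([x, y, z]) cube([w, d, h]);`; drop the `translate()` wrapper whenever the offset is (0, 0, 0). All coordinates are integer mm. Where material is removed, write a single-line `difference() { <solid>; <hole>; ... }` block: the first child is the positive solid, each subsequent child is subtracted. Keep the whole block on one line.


difference() { translate([234, 149, 0]) cube([3109, 130, 2913]); translate([1744, 149, 817]) cube([927, 130, 1888]); }


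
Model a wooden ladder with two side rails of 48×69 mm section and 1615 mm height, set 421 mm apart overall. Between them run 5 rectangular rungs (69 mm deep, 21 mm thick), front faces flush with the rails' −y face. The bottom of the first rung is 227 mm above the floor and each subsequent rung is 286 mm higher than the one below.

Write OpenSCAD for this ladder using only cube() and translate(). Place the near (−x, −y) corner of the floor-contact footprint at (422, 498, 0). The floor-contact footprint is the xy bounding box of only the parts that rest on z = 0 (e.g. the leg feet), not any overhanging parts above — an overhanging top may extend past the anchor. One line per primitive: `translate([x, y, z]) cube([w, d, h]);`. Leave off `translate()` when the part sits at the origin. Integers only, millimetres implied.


translate([422, 498, 0]) cube([48, 69, 1615]);
translate([795, 498, 0]) cube([48, 69, 1615]);
translate([470, 498, 227]) cube([325, 69, 21]);
translate([470, 498, 513]) cube([325, 69, 21]);
translate([470, 498, 799]) cube([325, 69, 21]);
translate([470, 498, 1085]) cube([325, 69, 21]);
translate([470, 498, 1371]) cube([325, 69, 21]);


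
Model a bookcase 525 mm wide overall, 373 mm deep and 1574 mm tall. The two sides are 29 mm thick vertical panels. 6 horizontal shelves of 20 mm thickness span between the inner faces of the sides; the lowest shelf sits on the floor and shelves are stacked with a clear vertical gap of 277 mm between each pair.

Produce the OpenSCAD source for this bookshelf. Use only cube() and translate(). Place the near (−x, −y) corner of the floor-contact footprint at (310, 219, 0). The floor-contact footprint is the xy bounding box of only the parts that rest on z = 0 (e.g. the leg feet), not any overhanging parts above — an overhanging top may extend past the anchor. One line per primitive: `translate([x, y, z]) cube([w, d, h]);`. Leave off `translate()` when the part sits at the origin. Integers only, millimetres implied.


translate([310, 219, 0]) cube([29, 373, 1574]);
translate([806, 219, 0]) cube([29, 373, 1574]);
translate([339, 219, 0]) cube([467, 373, 20]);
translate([339, 219, 297]) cube([467, 373, 20]);
translate([339, 219, 594]) cube([467, 373, 20]);
translate([339, 219, 891]) cube([467, 373, 20]);
translate([339, 219, 1188]) cube([467, 373, 20]);
translate([339, 219, 1485]) cube([467, 373, 20]);


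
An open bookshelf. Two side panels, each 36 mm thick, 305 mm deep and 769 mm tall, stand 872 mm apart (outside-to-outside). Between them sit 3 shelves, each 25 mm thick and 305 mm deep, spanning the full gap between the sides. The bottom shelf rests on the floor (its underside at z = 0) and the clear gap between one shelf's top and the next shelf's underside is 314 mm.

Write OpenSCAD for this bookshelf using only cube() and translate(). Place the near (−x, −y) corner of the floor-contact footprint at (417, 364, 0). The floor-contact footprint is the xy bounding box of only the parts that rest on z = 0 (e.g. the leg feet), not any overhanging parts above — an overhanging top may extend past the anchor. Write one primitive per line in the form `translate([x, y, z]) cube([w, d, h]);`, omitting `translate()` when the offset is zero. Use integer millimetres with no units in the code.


translate([417, 364, 0]) cube([36, 305, 769]);
translate([1253, 364, 0]) cube([36, 305, 769]);
translate([453, 364, 0]) cube([800, 305, 25]);
translate([453, 364, 339]) cube([800, 305, 25]);
translate([453, 364, 678]) cube([800, 305, 25]);


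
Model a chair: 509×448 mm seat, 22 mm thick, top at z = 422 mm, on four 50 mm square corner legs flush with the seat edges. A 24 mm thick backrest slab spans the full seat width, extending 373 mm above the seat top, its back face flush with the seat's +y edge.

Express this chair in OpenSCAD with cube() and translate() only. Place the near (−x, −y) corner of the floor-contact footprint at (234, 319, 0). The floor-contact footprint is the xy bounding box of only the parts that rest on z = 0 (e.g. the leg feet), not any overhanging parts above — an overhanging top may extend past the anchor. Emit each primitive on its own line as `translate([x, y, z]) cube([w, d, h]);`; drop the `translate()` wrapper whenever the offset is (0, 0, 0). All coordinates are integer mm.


translate([234, 319, 400]) cube([509, 448, 22]);
translate([234, 319, 0]) cube([50, 50, 400]);
translate([693, 319, 0]) cube([50, 50, 400]);
translate([234, 717, 0]) cube([50, 50, 400]);
translate([693, 717, 0]) cube([50, 50, 400]);
translate([234, 743, 422]) cube([509, 24, 373]);


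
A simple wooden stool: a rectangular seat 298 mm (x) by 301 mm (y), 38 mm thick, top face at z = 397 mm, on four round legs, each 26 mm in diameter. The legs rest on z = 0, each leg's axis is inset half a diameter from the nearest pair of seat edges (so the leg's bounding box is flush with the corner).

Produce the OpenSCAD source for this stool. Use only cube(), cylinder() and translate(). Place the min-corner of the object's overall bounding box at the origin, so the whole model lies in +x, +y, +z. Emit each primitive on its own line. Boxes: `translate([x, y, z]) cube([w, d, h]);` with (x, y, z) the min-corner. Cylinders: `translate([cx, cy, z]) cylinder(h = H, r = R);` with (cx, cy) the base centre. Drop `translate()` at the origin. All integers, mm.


// leg_h = 397 - 38 = 359
translate([0, 0, 359]) cube([298, 301, 38]);
translate([13, 13, 0]) cylinder(h = 359, r = 13);
translate([285, 13, 0]) cylinder(h = 359, r = 13);
translate([13, 288, 0]) cylinder(h = 359, r = 13);
translate([285, 288, 0]) cylinder(h = 359, r = 13);


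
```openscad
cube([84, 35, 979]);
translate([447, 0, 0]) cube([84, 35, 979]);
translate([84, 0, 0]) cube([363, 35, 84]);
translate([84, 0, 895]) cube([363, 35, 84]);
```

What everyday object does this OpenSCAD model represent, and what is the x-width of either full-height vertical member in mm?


A picture frame. The border width is 84 mm.

Four thin pieces enclosing a rectangular opening — a picture frame. The two full-height stiles are 979 mm tall; the top rail sits at z = 895 and is 84 mm tall, so the border above the opening is 979 − 895 = 84 mm, matching the stile x-width.


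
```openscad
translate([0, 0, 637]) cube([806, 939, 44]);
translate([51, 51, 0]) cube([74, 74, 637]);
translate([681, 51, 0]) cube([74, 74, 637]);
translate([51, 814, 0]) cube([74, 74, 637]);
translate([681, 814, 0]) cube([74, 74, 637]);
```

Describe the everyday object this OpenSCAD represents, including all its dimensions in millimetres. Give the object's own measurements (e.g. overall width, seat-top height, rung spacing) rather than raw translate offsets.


A rectangular dining table. The top is 806×939×44 mm with its upper surface at z = 681 mm. It stands on four 74×74 mm square legs, each inset 51 mm from the nearest pair of top edges, running from the floor to the underside of the top.


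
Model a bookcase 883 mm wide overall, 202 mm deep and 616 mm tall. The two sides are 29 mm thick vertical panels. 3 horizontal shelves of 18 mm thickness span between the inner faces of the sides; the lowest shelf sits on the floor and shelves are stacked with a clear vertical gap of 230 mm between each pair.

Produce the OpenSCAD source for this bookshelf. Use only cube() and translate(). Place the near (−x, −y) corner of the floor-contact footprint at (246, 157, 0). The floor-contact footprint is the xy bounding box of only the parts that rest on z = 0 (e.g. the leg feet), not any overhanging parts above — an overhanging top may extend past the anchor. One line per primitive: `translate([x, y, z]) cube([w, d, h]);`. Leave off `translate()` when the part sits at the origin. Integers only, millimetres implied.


translate([246, 157, 0]) cube([29, 202, 616]);
translate([1100, 157, 0]) cube([29, 202, 616]);
translate([275, 157, 0]) cube([825, 202, 18]);
translate([275, 157, 248]) cube([825, 202, 18]);
translate([275, 157, 496]) cube([825, 202, 18]);


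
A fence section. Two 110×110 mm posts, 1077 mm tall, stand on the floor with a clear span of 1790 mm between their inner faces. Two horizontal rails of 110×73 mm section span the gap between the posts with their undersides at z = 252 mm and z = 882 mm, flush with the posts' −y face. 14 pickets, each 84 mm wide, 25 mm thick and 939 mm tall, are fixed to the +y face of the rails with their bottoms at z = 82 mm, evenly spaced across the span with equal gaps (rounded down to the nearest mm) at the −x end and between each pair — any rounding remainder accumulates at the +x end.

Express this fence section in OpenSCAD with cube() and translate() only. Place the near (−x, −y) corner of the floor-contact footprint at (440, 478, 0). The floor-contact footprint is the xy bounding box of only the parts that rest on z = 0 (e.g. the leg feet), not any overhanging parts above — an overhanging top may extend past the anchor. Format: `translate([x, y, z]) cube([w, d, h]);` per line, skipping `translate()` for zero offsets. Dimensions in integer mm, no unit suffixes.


translate([440, 478, 0]) cube([110, 110, 1077]);
translate([2340, 478, 0]) cube([110, 110, 1077]);
translate([550, 478, 252]) cube([1790, 110, 73]);
translate([550, 478, 882]) cube([1790, 110, 73]);
translate([590, 588, 82]) cube([84, 25, 939]);
translate([714, 588, 82]) cube([84, 25, 939]);
translate([838, 588, 82]) cube([84, 25, 939]);
translate([962, 588, 82]) cube([84, 25, 939]);
translate([1086, 588, 82]) cube([84, 25, 939]);
translate([1210, 588, 82]) cube([84, 25, 939]);
translate([1334, 588, 82]) cube([84, 25, 939]);
translate([1458, 588, 82]) cube([84, 25, 939]);
translate([1582, 588, 82]) cube([84, 25, 939]);
translate([1706, 588, 82]) cube([84, 25, 939]);
translate([1830, 588, 82]) cube([84, 25, 939]);
translate([1954, 588, 82]) cube([84, 25, 939]);
translate([2078, 588, 82]) cube([84, 25, 939]);
translate([2202, 588, 82]) cube([84, 25, 939]);


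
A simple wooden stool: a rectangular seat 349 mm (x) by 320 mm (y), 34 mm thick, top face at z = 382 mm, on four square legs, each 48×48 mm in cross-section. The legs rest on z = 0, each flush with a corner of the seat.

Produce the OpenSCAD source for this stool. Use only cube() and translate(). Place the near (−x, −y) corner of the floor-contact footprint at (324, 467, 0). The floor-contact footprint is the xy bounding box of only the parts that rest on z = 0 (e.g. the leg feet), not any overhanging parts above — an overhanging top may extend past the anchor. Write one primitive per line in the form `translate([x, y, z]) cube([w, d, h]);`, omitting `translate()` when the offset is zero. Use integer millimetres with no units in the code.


translate([324, 467, 348]) cube([349, 320, 34]);
translate([324, 467, 0]) cube([48, 48, 348]);
translate([625, 467, 0]) cube([48, 48, 348]);
translate([324, 739, 0]) cube([48, 48, 348]);
translate([625, 739, 0]) cube([48, 48, 348]);


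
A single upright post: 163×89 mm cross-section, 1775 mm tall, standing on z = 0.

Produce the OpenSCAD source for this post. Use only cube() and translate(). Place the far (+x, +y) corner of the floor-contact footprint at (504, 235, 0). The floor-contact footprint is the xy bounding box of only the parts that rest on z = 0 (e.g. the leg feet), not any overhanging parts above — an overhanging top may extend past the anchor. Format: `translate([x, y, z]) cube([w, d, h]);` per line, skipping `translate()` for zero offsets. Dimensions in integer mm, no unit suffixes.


translate([341, 146, 0]) cube([163, 89, 1775]);


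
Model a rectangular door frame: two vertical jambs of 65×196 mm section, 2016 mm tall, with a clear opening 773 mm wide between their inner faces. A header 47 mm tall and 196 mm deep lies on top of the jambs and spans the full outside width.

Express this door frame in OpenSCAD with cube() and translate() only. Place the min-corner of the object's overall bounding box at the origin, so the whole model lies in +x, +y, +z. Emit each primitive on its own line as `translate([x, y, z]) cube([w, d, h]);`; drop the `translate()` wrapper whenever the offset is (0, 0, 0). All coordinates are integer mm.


cube([65, 196, 2016]);
translate([838, 0, 0]) cube([65, 196, 2016]);
translate([0, 0, 2016]) cube([903, 196, 47]);


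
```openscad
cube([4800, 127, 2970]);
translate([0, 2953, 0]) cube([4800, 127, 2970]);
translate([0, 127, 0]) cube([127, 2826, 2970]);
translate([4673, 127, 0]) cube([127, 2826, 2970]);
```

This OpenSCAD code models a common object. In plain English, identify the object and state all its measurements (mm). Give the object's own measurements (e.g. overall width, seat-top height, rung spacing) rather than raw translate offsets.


The wall frame of a small rectangular building: four walls, each 2970 mm tall and 127 mm thick, enclosing a footprint 4800 mm (x) by 3080 mm (y) outside-to-outside, with no floor or roof. The front and back walls (the −y and +y sides) span the full width; the two side walls fit between them.


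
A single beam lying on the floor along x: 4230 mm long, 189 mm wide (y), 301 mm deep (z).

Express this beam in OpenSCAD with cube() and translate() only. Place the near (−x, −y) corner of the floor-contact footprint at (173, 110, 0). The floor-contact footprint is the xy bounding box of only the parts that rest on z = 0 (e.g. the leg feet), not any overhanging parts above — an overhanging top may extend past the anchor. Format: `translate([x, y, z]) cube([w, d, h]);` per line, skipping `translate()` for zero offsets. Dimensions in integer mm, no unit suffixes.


translate([173, 110, 0]) cube([4230, 189, 301]);


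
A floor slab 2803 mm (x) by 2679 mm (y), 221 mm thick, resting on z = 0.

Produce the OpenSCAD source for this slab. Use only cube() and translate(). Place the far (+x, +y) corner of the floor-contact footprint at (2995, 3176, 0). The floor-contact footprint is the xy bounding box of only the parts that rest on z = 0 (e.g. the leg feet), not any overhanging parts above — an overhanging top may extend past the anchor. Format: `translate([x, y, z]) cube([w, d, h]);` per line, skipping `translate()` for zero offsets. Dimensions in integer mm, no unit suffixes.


translate([192, 497, 0]) cube([2803, 2679, 221]);


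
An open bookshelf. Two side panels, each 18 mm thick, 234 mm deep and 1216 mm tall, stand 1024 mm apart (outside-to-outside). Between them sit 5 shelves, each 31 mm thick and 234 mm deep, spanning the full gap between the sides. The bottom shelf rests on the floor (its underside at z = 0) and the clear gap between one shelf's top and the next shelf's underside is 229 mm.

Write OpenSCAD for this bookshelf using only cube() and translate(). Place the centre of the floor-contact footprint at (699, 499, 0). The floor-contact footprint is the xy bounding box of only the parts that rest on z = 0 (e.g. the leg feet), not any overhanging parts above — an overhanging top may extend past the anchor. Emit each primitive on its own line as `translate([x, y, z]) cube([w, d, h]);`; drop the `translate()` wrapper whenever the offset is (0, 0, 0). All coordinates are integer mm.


translate([187, 382, 0]) cube([18, 234, 1216]);
translate([1193, 382, 0]) cube([18, 234, 1216]);
translate([205, 382, 0]) cube([988, 234, 31]);
translate([205, 382, 260]) cube([988, 234, 31]);
translate([205, 382, 520]) cube([988, 234, 31]);
translate([205, 382, 780]) cube([988, 234, 31]);
translate([205, 382, 1040]) cube([988, 234, 31]);


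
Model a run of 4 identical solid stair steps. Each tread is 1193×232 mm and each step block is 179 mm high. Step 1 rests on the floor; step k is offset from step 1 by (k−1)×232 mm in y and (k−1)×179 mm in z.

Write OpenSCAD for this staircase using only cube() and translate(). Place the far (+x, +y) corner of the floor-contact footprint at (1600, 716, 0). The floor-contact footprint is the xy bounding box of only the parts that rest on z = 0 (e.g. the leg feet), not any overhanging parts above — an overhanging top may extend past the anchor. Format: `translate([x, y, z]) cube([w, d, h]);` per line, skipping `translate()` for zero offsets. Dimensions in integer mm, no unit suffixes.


translate([407, 484, 0]) cube([1193, 232, 179]);
translate([407, 716, 179]) cube([1193, 232, 179]);
translate([407, 948, 358]) cube([1193, 232, 179]);
translate([407, 1180, 537]) cube([1193, 232, 179]);


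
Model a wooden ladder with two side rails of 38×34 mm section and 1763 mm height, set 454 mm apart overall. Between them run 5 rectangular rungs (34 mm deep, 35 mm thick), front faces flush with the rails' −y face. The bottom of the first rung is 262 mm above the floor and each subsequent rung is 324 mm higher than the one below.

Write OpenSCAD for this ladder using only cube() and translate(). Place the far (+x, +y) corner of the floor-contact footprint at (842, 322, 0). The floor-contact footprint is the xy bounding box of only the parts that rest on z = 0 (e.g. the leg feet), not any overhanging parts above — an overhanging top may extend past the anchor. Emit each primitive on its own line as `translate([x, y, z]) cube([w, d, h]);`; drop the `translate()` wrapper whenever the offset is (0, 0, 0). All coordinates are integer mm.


translate([388, 288, 0]) cube([38, 34, 1763]);
translate([804, 288, 0]) cube([38, 34, 1763]);
translate([426, 288, 262]) cube([378, 34, 35]);
translate([426, 288, 586]) cube([378, 34, 35]);
translate([426, 288, 910]) cube([378, 34, 35]);
translate([426, 288, 1234]) cube([378, 34, 35]);
translate([426, 288, 1558]) cube([378, 34, 35]);


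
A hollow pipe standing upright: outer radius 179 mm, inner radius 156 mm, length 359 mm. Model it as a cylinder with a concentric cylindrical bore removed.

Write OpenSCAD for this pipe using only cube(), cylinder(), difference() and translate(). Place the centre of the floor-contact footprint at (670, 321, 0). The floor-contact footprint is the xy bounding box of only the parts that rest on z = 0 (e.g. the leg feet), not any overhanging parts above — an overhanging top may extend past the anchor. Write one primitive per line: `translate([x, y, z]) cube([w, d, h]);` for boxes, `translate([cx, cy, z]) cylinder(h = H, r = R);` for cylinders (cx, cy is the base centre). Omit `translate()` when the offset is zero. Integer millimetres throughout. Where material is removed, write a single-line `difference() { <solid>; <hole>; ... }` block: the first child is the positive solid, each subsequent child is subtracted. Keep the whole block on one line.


difference() { translate([670, 321, 0]) cylinder(h = 359, r = 179); translate([670, 321, 0]) cylinder(h = 359, r = 156); }


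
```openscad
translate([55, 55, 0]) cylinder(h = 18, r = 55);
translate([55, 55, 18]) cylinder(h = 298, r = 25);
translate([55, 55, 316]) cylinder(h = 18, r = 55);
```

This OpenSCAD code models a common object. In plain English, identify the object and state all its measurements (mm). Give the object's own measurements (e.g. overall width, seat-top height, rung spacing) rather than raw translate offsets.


A spool: two coaxial disc flanges of radius 55 mm and thickness 18 mm, joined by a core cylinder of radius 25 mm and height 298 mm. The lower flange rests on z = 0 and the three cylinders share a vertical axis.


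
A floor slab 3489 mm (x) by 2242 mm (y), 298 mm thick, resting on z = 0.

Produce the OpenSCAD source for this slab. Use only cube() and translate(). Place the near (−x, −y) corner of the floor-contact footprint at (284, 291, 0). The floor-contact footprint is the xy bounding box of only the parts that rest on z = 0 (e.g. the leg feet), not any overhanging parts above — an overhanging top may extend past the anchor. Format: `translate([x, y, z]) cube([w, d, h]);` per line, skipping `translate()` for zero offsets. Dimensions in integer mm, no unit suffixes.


translate([284, 291, 0]) cube([3489, 2242, 298]);


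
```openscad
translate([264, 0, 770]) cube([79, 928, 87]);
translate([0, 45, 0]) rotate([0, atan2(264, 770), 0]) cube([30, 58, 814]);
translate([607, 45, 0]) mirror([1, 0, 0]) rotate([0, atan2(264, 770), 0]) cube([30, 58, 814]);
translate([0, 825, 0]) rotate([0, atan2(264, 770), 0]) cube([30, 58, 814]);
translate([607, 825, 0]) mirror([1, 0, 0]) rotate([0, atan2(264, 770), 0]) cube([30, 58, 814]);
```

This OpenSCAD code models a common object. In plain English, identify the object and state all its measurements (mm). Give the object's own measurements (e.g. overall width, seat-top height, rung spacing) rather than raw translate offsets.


A sawhorse. A 79×928×87 mm beam (x, y, z) sits on two A-frame leg pairs. Each pair is two raked legs of 30×58 mm section (58 mm along y) splaying symmetrically in x. Each leg rises 770 mm vertically over 264 mm of horizontal reach and is 814 mm long along its own axis. Every leg's outer bottom edge rests on the floor and its outer top edge meets a bottom edge of the beam — the left legs (tilting toward +x) meet the beam's −x bottom edge, the right legs (their mirror images, tilting toward −x) meet its +x bottom edge — so the leg tops tuck under the beam, the beam's underside is 770 mm above the floor, and the feet are 607 mm apart outside-to-outside with the beam centred between them. The two leg pairs are set in 45 mm from either end of the beam.


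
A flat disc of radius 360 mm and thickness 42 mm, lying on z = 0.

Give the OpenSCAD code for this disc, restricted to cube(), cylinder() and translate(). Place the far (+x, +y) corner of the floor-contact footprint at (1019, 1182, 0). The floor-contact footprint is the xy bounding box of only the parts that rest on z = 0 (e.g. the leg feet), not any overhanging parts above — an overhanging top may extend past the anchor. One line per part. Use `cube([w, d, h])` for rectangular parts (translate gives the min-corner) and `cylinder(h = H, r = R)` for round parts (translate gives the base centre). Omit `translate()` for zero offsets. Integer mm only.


translate([659, 822, 0]) cylinder(h = 42, r = 360);


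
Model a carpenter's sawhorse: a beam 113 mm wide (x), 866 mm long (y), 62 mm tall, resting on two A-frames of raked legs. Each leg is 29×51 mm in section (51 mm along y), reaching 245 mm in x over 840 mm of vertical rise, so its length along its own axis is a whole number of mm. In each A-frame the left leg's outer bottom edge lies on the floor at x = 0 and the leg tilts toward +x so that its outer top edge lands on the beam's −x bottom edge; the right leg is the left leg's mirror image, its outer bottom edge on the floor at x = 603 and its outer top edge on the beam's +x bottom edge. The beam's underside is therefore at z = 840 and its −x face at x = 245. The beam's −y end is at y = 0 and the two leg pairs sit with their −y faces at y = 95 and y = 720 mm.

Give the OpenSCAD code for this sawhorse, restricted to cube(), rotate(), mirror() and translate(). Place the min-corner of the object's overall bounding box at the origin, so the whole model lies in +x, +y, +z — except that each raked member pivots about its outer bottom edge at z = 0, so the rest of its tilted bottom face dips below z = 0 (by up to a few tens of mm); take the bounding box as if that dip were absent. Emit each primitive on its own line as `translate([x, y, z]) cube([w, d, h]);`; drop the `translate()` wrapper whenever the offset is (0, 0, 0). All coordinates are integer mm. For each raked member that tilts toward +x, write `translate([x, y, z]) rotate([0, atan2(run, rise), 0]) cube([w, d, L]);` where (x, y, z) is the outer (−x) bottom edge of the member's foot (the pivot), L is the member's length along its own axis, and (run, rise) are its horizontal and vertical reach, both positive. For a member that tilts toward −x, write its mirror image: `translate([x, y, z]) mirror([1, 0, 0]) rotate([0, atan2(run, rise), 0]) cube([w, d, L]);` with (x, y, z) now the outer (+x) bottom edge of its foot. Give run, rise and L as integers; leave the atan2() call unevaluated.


// leg length = √(245² + 840²) = 875
// right-leg outer foot x = 2·245 + 113 = 603
// beam min-corner = (245, 0, 840)
translate([245, 0, 840]) cube([113, 866, 62]);
translate([0, 95, 0]) rotate([0, atan2(245, 840), 0]) cube([29, 51, 875]);
translate([603, 95, 0]) mirror([1, 0, 0]) rotate([0, atan2(245, 840), 0]) cube([29, 51, 875]);
translate([0, 720, 0]) rotate([0, atan2(245, 840), 0]) cube([29, 51, 875]);
translate([603, 720, 0]) mirror([1, 0, 0]) rotate([0, atan2(245, 840), 0]) cube([29, 51, 875]);
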